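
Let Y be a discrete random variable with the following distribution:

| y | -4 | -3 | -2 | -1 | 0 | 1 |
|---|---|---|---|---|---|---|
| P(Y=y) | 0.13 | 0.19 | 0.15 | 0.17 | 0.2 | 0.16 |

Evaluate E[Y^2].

4.72

E[Y^2] = Σ y^2·P(Y=y)
 = 16·0.13 + 9·0.19 + 4·0.15 + 1·0.17 + 0·0.2 + 1·0.16
 = 2.08 + 1.71 + 0.6 + 0.17 + 0 + 0.16
 = 4.72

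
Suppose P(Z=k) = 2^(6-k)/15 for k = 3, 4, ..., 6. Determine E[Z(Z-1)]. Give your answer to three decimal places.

E[Z(Z-1)] = Σ z(z-1)·P(Z=z)
 = 6·8/15 + 12·4/15 + 20·2/15 + 30·1/15
 = 16/5 + 16/5 + 8/3 + 2
 = 166/15

11.067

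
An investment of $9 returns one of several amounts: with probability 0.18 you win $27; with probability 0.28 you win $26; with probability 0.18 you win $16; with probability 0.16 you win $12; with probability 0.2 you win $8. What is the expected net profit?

9.54

E[payout] = 27·0.18 + 26·0.28 + 16·0.18 + 12·0.16 + 8·0.2
 = 4.86 + 7.28 + 2.88 + 1.92 + 1.6
 = 18.54
Net = 18.54 - 9 = 9.54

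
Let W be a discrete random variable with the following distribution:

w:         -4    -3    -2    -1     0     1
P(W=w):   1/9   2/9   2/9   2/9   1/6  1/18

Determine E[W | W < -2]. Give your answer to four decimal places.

P(W < -2) = 1/9 + 2/9 = 1/3.
E[W | W < -2] = [(-4)·1/9 + (-3)·2/9] / (1/3)
 = -10/9 / (1/3)
 = -10/3

-3.3333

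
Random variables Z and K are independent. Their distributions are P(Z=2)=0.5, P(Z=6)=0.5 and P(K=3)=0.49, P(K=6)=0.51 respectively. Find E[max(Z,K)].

E[max(Z,K)] = Σ_z Σ_k max(z,k) · P(Z=z)P(K=k)
 = 3·0.245 + 6·0.255 + 6·0.245 + 6·0.255
 = 0.735 + 1.53 + 1.47 + 1.53
 = 5.265

5.265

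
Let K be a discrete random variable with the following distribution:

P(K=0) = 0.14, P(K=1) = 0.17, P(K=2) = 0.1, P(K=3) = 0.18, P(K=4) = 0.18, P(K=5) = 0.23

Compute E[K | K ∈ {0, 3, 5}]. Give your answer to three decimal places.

3.073

P(K ∈ {0, 3, 5}) = 0.14 + 0.18 + 0.23 = 0.55.
E[K | K ∈ {0, 3, 5}] = [0·0.14 + 3·0.18 + 5·0.23] / 0.55
 = 1.69 / 0.55
 = 169/55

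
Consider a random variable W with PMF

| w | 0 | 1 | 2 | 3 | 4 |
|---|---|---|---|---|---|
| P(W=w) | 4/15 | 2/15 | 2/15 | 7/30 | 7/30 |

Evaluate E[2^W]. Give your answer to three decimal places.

E[2^W] = Σ 2^w·P(W=w)
 = 1·4/15 + 2·2/15 + 4·2/15 + 8·7/30 + 16·7/30
 = 4/15 + 4/15 + 8/15 + 28/15 + 56/15
 = 20/3

6.667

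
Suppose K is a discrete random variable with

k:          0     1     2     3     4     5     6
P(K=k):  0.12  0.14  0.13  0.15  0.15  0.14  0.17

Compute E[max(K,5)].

5.17

E[max(K,5)] = Σ max(k,5)·P(K=k)
 = 5·0.12 + 5·0.14 + 5·0.13 + 5·0.15 + 5·0.15 + 5·0.14 + 6·0.17
 = 0.6 + 0.7 + 0.65 + 0.75 + 0.75 + 0.7 + 1.02
 = 5.17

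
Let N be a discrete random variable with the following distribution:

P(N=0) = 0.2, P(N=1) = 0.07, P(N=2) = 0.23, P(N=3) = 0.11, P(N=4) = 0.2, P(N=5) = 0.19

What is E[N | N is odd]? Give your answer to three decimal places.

3.649

P(N is odd) = 0.07 + 0.11 + 0.19 = 0.37.
E[N | N is odd] = [1·0.07 + 3·0.11 + 5·0.19] / 0.37
 = 1.35 / 0.37
 = 135/37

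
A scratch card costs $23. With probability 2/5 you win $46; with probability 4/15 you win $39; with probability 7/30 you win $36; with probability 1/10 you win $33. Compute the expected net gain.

17.5

E[payout] = 46·2/5 + 39·4/15 + 36·7/30 + 33·1/10
 = 92/5 + 52/5 + 42/5 + 33/10
 = 81/2
Net = 81/2 - 23 = 35/2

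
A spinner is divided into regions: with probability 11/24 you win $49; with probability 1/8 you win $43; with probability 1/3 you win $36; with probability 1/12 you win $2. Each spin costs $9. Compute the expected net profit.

E[payout] = 49·11/24 + 43·1/8 + 36·1/3 + 2·1/12
 = 539/24 + 43/8 + 12 + 1/6
 = 40
Net = 40 - 9 = 31

31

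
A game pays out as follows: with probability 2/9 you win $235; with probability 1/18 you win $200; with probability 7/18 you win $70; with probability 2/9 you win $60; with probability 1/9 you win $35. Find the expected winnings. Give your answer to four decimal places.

107.7778

E[payout] = 235·2/9 + 200·1/18 + 70·7/18 + 60·2/9 + 35·1/9
 = 470/9 + 100/9 + 245/9 + 40/3 + 35/9
 = 970/9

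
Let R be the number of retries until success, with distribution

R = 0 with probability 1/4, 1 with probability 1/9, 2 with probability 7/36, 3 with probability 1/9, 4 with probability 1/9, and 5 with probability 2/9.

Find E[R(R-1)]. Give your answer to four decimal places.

6.8333

E[R(R-1)] = Σ r(r-1)·P(R=r)
 = 0·1/4 + 0·1/9 + 2·7/36 + 6·1/9 + 12·1/9 + 20·2/9
 = 0 + 0 + 7/18 + 2/3 + 4/3 + 40/9
 = 41/6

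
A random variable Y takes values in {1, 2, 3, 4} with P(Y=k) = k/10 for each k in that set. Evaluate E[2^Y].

9.8

E[2^Y] = Σ 2^y·P(Y=y)
 = 2·1/10 + 4·1/5 + 8·3/10 + 16·2/5
 = 1/5 + 4/5 + 12/5 + 32/5
 = 49/5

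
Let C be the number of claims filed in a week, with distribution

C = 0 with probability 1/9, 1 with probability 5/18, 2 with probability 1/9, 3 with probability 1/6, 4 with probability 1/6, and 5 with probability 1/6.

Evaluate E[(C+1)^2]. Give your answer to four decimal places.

E[(C+1)^2] = Σ (c+1)^2·P(C=c)
 = 1·1/9 + 4·5/18 + 9·1/9 + 16·1/6 + 25·1/6 + 36·1/6
 = 1/9 + 10/9 + 1 + 8/3 + 25/6 + 6
 = 271/18

15.0556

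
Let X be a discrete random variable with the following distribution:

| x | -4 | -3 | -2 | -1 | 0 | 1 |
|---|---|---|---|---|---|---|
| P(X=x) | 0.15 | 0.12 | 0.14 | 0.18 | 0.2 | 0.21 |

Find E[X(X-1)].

5.64

E[X(X-1)] = Σ x(x-1)·P(X=x)
 = 20·0.15 + 12·0.12 + 6·0.14 + 2·0.18 + 0·0.2 + 0·0.21
 = 3 + 1.44 + 0.84 + 0.36 + 0 + 0
 = 5.64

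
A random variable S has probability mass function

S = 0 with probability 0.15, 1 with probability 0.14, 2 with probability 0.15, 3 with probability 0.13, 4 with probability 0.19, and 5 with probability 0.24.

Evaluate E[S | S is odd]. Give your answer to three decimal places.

P(S is odd) = 0.14 + 0.13 + 0.24 = 0.51.
E[S | S is odd] = [1·0.14 + 3·0.13 + 5·0.24] / 0.51
 = 1.73 / 0.51
 = 173/51

3.392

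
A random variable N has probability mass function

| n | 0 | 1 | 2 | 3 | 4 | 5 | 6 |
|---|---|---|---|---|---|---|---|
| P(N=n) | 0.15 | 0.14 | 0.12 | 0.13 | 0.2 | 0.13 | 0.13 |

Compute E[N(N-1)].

E[N(N-1)] = Σ n(n-1)·P(N=n)
 = 0·0.15 + 0·0.14 + 2·0.12 + 6·0.13 + 12·0.2 + 20·0.13 + 30·0.13
 = 0 + 0 + 0.24 + 0.78 + 2.4 + 2.6 + 3.9
 = 9.92

9.92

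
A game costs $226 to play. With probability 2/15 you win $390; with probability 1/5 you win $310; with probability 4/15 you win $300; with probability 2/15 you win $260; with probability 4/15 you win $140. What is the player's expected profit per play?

E[payout] = 390·2/15 + 310·1/5 + 300·4/15 + 260·2/15 + 140·4/15
 = 52 + 62 + 80 + 104/3 + 112/3
 = 266
Net = 266 - 226 = 40

40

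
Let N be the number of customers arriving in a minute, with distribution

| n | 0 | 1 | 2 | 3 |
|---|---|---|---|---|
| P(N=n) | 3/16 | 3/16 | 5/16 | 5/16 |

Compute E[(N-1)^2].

E[(N-1)^2] = Σ (n-1)^2·P(N=n)
 = 1·3/16 + 0·3/16 + 1·5/16 + 4·5/16
 = 3/16 + 0 + 5/16 + 5/4
 = 7/4

1.75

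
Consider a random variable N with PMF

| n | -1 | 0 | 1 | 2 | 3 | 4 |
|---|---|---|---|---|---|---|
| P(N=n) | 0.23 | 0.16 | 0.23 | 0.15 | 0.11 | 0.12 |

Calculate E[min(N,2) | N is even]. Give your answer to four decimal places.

P(N is even) = 0.16 + 0.15 + 0.12 = 0.43.
E[min(N,2) | N is even] = [0·0.16 + 2·0.15 + 2·0.12] / 0.43
 = 0.54 / 0.43
 = 54/43

1.2558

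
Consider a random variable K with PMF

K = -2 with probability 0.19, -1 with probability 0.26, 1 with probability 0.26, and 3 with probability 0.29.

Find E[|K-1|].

1.67

E[|K-1|] = Σ |k-1|·P(K=k)
 = 3·0.19 + 2·0.26 + 0·0.26 + 2·0.29
 = 0.57 + 0.52 + 0 + 0.58
 = 1.67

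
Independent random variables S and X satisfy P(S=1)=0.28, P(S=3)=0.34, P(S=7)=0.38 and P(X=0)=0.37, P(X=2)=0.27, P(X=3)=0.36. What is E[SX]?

E[SX] = Σ_s Σ_x sx · P(S=s)P(X=x)
 = 0·0.1036 + 2·0.0756 + 3·0.1008 + 0·0.1258 + 6·0.0918 + 9·0.1224 + 0·0.1406 + 14·0.1026 + 21·0.1368
 = 0 + 0.1512 + 0.3024 + 0 + 0.5508 + 1.1016 + 0 + 1.4364 + 2.8728
 = 6.4152

6.4152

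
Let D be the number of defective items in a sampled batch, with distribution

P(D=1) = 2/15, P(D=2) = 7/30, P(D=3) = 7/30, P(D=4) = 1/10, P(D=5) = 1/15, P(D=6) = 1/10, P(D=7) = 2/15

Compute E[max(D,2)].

E[max(D,2)] = Σ max(d,2)·P(D=d)
 = 2·2/15 + 2·7/30 + 3·7/30 + 4·1/10 + 5·1/15 + 6·1/10 + 7·2/15
 = 4/15 + 7/15 + 7/10 + 2/5 + 1/3 + 3/5 + 14/15
 = 37/10

3.7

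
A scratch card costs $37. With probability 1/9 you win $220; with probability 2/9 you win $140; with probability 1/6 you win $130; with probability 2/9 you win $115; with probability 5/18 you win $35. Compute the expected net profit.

75.5

E[payout] = 220·1/9 + 140·2/9 + 130·1/6 + 115·2/9 + 35·5/18
 = 220/9 + 280/9 + 65/3 + 230/9 + 175/18
 = 225/2
Net = 225/2 - 37 = 151/2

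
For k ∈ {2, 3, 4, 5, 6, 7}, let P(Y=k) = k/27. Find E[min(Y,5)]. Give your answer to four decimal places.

4.4074

E[min(Y,5)] = Σ min(y,5)·P(Y=y)
 = 2·2/27 + 3·1/9 + 4·4/27 + 5·5/27 + 5·2/9 + 5·7/27
 = 4/27 + 1/3 + 16/27 + 25/27 + 10/9 + 35/27
 = 119/27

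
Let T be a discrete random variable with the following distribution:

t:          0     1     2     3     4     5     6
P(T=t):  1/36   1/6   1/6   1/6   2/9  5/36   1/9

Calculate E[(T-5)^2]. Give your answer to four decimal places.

5.8611

E[(T-5)^2] = Σ (t-5)^2·P(T=t)
 = 25·1/36 + 16·1/6 + 9·1/6 + 4·1/6 + 1·2/9 + 0·5/36 + 1·1/9
 = 25/36 + 8/3 + 3/2 + 2/3 + 2/9 + 0 + 1/9
 = 211/36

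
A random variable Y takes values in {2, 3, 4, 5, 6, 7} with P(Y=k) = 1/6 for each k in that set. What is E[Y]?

E[Y] = Σ y·P(Y=y)
 = 2·1/6 + 3·1/6 + 4·1/6 + 5·1/6 + 6·1/6 + 7·1/6
 = 1/3 + 1/2 + 2/3 + 5/6 + 1 + 7/6
 = 9/2

4.5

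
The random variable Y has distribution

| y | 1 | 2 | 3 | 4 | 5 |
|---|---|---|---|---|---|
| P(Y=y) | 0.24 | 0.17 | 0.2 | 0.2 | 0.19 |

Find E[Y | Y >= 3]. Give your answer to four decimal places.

P(Y >= 3) = 0.2 + 0.2 + 0.19 = 0.59.
E[Y | Y >= 3] = [3·0.2 + 4·0.2 + 5·0.19] / 0.59
 = 2.35 / 0.59
 = 235/59

3.9831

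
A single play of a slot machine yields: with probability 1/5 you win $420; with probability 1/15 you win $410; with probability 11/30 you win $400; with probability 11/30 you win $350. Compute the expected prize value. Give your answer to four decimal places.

386.3333

E[payout] = 420·1/5 + 410·1/15 + 400·11/30 + 350·11/30
 = 84 + 82/3 + 440/3 + 385/3
 = 1159/3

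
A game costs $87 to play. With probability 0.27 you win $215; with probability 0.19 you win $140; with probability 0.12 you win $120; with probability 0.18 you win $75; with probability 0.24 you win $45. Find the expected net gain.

E[payout] = 215·0.27 + 140·0.19 + 120·0.12 + 75·0.18 + 45·0.24
 = 58.05 + 26.6 + 14.4 + 13.5 + 10.8
 = 123.35
Net = 123.35 - 87 = 36.35

36.35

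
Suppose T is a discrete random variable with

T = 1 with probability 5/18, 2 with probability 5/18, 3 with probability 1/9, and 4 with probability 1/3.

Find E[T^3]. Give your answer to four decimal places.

E[T^3] = Σ t^3·P(T=t)
 = 1·5/18 + 8·5/18 + 27·1/9 + 64·1/3
 = 5/18 + 20/9 + 3 + 64/3
 = 161/6

26.8333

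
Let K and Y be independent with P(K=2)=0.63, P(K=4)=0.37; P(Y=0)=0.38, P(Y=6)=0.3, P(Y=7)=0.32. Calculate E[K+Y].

E[K+Y] = Σ_k Σ_y (k+y) · P(K=k)P(Y=y)
 = 2·0.2394 + 8·0.189 + 9·0.2016 + 4·0.1406 + 10·0.111 + 11·0.1184
 = 0.4788 + 1.512 + 1.8144 + 0.5624 + 1.11 + 1.3024
 = 6.78

6.78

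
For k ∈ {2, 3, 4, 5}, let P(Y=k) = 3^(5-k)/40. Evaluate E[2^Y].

E[2^Y] = Σ 2^y·P(Y=y)
 = 4·27/40 + 8·9/40 + 16·3/40 + 32·1/40
 = 27/10 + 9/5 + 6/5 + 4/5
 = 13/2

6.5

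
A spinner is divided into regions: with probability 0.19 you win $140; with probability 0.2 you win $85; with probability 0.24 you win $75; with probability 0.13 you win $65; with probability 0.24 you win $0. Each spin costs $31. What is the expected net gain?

E[payout] = 140·0.19 + 85·0.2 + 75·0.24 + 65·0.13 + 0·0.24
 = 26.6 + 17 + 18 + 8.45 + 0
 = 70.05
Net = 70.05 - 31 = 39.05

39.05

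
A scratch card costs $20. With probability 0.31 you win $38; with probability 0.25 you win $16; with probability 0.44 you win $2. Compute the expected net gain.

-3.34

E[payout] = 38·0.31 + 16·0.25 + 2·0.44
 = 11.78 + 4 + 0.88
 = 16.66
Net = 16.66 - 20 = -3.34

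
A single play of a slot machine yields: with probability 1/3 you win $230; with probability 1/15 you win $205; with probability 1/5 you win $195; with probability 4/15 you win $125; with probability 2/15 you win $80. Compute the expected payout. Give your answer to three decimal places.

173.333

E[payout] = 230·1/3 + 205·1/15 + 195·1/5 + 125·4/15 + 80·2/15
 = 230/3 + 41/3 + 39 + 100/3 + 32/3
 = 520/3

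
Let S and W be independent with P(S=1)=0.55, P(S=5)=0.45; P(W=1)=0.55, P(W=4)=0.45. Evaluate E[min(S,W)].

1.6075

E[min(S,W)] = Σ_s Σ_w min(s,w) · P(S=s)P(W=w)
 = 1·0.3025 + 1·0.2475 + 1·0.2475 + 4·0.2025
 = 0.3025 + 0.2475 + 0.2475 + 0.81
 = 1.6075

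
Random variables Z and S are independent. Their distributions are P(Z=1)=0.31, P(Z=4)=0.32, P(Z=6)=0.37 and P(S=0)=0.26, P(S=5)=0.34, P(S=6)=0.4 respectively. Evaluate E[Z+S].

7.91

E[Z+S] = Σ_z Σ_s (z+s) · P(Z=z)P(S=s)
 = 1·0.0806 + 6·0.1054 + 7·0.124 + 4·0.0832 + 9·0.1088 + 10·0.128 + 6·0.0962 + 11·0.1258 + 12·0.148
 = 0.0806 + 0.6324 + 0.868 + 0.3328 + 0.9792 + 1.28 + 0.5772 + 1.3838 + 1.776
 = 7.91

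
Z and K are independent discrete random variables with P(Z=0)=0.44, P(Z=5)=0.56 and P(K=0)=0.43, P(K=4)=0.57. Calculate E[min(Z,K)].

E[min(Z,K)] = Σ_z Σ_k min(z,k) · P(Z=z)P(K=k)
 = 0·0.1892 + 0·0.2508 + 0·0.2408 + 4·0.3192
 = 0 + 0 + 0 + 1.2768
 = 1.2768

1.2768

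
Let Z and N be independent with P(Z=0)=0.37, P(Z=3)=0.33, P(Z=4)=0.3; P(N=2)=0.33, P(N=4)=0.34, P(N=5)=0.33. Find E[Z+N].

5.86

E[Z+N] = Σ_z Σ_n (z+n) · P(Z=z)P(N=n)
 = 2·0.1221 + 4·0.1258 + 5·0.1221 + 5·0.1089 + 7·0.1122 + 8·0.1089 + 6·0.099 + 8·0.102 + 9·0.099
 = 0.2442 + 0.5032 + 0.6105 + 0.5445 + 0.7854 + 0.8712 + 0.594 + 0.816 + 0.891
 = 5.86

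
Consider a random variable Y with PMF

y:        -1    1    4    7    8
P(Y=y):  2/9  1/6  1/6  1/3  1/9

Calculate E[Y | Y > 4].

7.25

P(Y > 4) = 1/3 + 1/9 = 4/9.
E[Y | Y > 4] = [7·1/3 + 8·1/9] / (4/9)
 = 29/9 / (4/9)
 = 29/4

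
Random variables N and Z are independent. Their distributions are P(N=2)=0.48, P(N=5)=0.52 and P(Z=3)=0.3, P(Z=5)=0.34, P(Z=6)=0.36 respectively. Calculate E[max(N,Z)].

5.072

E[max(N,Z)] = Σ_n Σ_z max(n,z) · P(N=n)P(Z=z)
 = 3·0.144 + 5·0.1632 + 6·0.1728 + 5·0.156 + 5·0.1768 + 6·0.1872
 = 0.432 + 0.816 + 1.0368 + 0.78 + 0.884 + 1.1232
 = 5.072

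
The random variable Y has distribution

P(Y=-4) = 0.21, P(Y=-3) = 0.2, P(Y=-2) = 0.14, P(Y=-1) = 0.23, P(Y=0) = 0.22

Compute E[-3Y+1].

6.85

E[-3Y+1] = Σ (-3y+1)·P(Y=y)
 = 13·0.21 + 10·0.2 + 7·0.14 + 4·0.23 + 1·0.22
 = 2.73 + 2 + 0.98 + 0.92 + 0.22
 = 6.85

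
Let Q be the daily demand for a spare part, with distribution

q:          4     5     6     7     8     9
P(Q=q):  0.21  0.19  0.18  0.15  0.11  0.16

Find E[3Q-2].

E[3Q-2] = Σ (3q-2)·P(Q=q)
 = 10·0.21 + 13·0.19 + 16·0.18 + 19·0.15 + 22·0.11 + 25·0.16
 = 2.1 + 2.47 + 2.88 + 2.85 + 2.42 + 4
 = 16.72

16.72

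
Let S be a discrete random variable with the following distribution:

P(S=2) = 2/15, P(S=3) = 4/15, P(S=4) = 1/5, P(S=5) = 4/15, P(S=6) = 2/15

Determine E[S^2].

17.6

E[S^2] = Σ s^2·P(S=s)
 = 4·2/15 + 9·4/15 + 16·1/5 + 25·4/15 + 36·2/15
 = 8/15 + 12/5 + 16/5 + 20/3 + 24/5
 = 88/5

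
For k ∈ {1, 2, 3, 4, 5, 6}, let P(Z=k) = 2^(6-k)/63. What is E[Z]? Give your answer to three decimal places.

1.905

E[Z] = Σ z·P(Z=z)
 = 1·32/63 + 2·16/63 + 3·8/63 + 4·4/63 + 5·2/63 + 6·1/63
 = 32/63 + 32/63 + 8/21 + 16/63 + 10/63 + 2/21
 = 40/21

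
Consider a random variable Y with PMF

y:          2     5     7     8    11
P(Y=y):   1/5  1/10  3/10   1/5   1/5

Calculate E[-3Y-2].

-22.4

E[-3Y-2] = Σ (-3y-2)·P(Y=y)
 = (-8)·1/5 + (-17)·1/10 + (-23)·3/10 + (-26)·1/5 + (-35)·1/5
 = (-8/5) + (-17/10) + (-69/10) + (-26/5) + (-7)
 = -112/5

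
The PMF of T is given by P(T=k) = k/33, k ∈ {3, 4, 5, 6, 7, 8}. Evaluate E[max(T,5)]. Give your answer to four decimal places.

E[max(T,5)] = Σ max(t,5)·P(T=t)
 = 5·1/11 + 5·4/33 + 5·5/33 + 6·2/11 + 7·7/33 + 8·8/33
 = 5/11 + 20/33 + 25/33 + 12/11 + 49/33 + 64/33
 = 19/3

6.3333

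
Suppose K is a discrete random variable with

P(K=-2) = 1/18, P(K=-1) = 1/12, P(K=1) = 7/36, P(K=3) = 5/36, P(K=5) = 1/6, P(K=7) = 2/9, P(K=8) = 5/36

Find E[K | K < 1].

-1.4

P(K < 1) = 1/18 + 1/12 = 5/36.
E[K | K < 1] = [(-2)·1/18 + (-1)·1/12] / (5/36)
 = -7/36 / (5/36)
 = -7/5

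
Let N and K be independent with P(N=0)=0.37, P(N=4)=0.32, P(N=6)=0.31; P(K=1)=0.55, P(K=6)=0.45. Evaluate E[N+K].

6.39

E[N+K] = Σ_n Σ_k (n+k) · P(N=n)P(K=k)
 = 1·0.2035 + 6·0.1665 + 5·0.176 + 10·0.144 + 7·0.1705 + 12·0.1395
 = 0.2035 + 0.999 + 0.88 + 1.44 + 1.1935 + 1.674
 = 6.39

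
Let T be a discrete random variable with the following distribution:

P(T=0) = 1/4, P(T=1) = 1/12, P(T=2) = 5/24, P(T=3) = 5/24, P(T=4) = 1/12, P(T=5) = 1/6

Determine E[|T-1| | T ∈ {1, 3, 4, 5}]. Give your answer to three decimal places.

2.462

P(T ∈ {1, 3, 4, 5}) = 1/12 + 5/24 + 1/12 + 1/6 = 13/24.
E[|T-1| | T ∈ {1, 3, 4, 5}] = [0·1/12 + 2·5/24 + 3·1/12 + 4·1/6] / (13/24)
 = 4/3 / (13/24)
 = 32/13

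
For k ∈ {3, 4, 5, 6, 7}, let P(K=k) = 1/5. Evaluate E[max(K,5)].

E[max(K,5)] = Σ max(k,5)·P(K=k)
 = 5·1/5 + 5·1/5 + 5·1/5 + 6·1/5 + 7·1/5
 = 1 + 1 + 1 + 6/5 + 7/5
 = 28/5

5.6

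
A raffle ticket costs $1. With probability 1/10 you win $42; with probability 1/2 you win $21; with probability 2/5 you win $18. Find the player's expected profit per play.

E[payout] = 42·1/10 + 21·1/2 + 18·2/5
 = 21/5 + 21/2 + 36/5
 = 219/10
Net = 219/10 - 1 = 209/10

20.9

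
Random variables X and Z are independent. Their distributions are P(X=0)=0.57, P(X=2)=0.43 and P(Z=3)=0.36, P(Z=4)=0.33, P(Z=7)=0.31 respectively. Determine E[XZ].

3.9302

E[XZ] = Σ_x Σ_z xz · P(X=x)P(Z=z)
 = 0·0.2052 + 0·0.1881 + 0·0.1767 + 6·0.1548 + 8·0.1419 + 14·0.1333
 = 0 + 0 + 0 + 0.9288 + 1.1352 + 1.8662
 = 3.9302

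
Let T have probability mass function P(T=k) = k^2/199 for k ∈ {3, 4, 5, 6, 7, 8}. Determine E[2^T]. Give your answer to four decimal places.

131.0955

E[2^T] = Σ 2^t·P(T=t)
 = 8·9/199 + 16·16/199 + 32·25/199 + 64·36/199 + 128·49/199 + 256·64/199
 = 72/199 + 256/199 + 800/199 + 2304/199 + 6272/199 + 16384/199
 = 26088/199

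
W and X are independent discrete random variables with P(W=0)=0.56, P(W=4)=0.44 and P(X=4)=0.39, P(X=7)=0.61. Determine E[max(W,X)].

E[max(W,X)] = Σ_w Σ_x max(w,x) · P(W=w)P(X=x)
 = 4·0.2184 + 7·0.3416 + 4·0.1716 + 7·0.2684
 = 0.8736 + 2.3912 + 0.6864 + 1.8788
 = 5.83

5.83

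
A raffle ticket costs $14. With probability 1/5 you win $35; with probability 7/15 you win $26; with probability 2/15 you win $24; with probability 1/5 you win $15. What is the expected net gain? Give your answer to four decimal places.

11.3333

E[payout] = 35·1/5 + 26·7/15 + 24·2/15 + 15·1/5
 = 7 + 182/15 + 16/5 + 3
 = 76/3
Net = 76/3 - 14 = 34/3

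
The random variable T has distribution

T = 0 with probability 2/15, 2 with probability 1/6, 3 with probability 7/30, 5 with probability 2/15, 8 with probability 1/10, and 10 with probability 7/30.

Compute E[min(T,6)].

E[min(T,6)] = Σ min(t,6)·P(T=t)
 = 0·2/15 + 2·1/6 + 3·7/30 + 5·2/15 + 6·1/10 + 6·7/30
 = 0 + 1/3 + 7/10 + 2/3 + 3/5 + 7/5
 = 37/10

3.7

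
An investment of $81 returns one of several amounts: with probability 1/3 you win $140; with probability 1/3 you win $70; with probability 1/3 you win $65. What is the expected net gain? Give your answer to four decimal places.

10.6667

E[payout] = 140·1/3 + 70·1/3 + 65·1/3
 = 140/3 + 70/3 + 65/3
 = 275/3
Net = 275/3 - 81 = 32/3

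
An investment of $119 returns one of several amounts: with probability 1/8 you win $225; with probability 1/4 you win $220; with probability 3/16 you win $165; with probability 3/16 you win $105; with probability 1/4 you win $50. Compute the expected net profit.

E[payout] = 225·1/8 + 220·1/4 + 165·3/16 + 105·3/16 + 50·1/4
 = 225/8 + 55 + 495/16 + 315/16 + 25/2
 = 585/4
Net = 585/4 - 119 = 109/4

27.25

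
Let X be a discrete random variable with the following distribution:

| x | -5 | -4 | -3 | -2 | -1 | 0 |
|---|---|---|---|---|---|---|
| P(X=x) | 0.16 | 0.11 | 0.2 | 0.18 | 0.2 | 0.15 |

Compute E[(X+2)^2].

2.88

E[(X+2)^2] = Σ (x+2)^2·P(X=x)
 = 9·0.16 + 4·0.11 + 1·0.2 + 0·0.18 + 1·0.2 + 4·0.15
 = 1.44 + 0.44 + 0.2 + 0 + 0.2 + 0.6
 = 2.88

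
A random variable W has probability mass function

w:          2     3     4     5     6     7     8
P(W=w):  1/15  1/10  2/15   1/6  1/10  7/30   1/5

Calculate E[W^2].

E[W^2] = Σ w^2·P(W=w)
 = 4·1/15 + 9·1/10 + 16·2/15 + 25·1/6 + 36·1/10 + 49·7/30 + 64·1/5
 = 4/15 + 9/10 + 32/15 + 25/6 + 18/5 + 343/30 + 64/5
 = 353/10

35.3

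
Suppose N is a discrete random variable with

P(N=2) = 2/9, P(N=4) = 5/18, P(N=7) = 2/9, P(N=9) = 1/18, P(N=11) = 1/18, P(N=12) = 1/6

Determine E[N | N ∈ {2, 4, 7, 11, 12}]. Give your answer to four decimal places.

P(N ∈ {2, 4, 7, 11, 12}) = 2/9 + 5/18 + 2/9 + 1/18 + 1/6 = 17/18.
E[N | N ∈ {2, 4, 7, 11, 12}] = [2·2/9 + 4·5/18 + 7·2/9 + 11·1/18 + 12·1/6] / (17/18)
 = 103/18 / (17/18)
 = 103/17

6.0588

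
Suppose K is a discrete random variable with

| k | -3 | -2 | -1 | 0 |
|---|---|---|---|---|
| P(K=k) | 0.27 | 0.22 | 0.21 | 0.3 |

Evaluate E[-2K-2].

E[-2K-2] = Σ (-2k-2)·P(K=k)
 = 4·0.27 + 2·0.22 + 0·0.21 + (-2)·0.3
 = 1.08 + 0.44 + 0 + (-0.6)
 = 0.92

0.92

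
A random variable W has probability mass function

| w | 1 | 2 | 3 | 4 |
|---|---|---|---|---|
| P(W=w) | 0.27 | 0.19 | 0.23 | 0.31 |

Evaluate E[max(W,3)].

E[max(W,3)] = Σ max(w,3)·P(W=w)
 = 3·0.27 + 3·0.19 + 3·0.23 + 4·0.31
 = 0.81 + 0.57 + 0.69 + 1.24
 = 3.31

3.31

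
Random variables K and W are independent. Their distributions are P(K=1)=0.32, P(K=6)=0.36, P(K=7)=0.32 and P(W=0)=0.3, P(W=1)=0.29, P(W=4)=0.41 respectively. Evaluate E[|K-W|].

3.5772

E[|K-W|] = Σ_k Σ_w |k-w| · P(K=k)P(W=w)
 = 1·0.096 + 0·0.0928 + 3·0.1312 + 6·0.108 + 5·0.1044 + 2·0.1476 + 7·0.096 + 6·0.0928 + 3·0.1312
 = 0.096 + 0 + 0.3936 + 0.648 + 0.522 + 0.2952 + 0.672 + 0.5568 + 0.3936
 = 3.5772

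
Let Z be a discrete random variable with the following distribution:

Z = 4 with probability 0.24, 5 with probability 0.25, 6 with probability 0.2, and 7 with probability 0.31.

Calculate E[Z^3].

196.14

E[Z^3] = Σ z^3·P(Z=z)
 = 64·0.24 + 125·0.25 + 216·0.2 + 343·0.31
 = 15.36 + 31.25 + 43.2 + 106.33
 = 196.14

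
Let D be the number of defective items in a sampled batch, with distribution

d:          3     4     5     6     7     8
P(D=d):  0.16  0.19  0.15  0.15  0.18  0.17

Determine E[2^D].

E[2^D] = Σ 2^d·P(D=d)
 = 8·0.16 + 16·0.19 + 32·0.15 + 64·0.15 + 128·0.18 + 256·0.17
 = 1.28 + 3.04 + 4.8 + 9.6 + 23.04 + 43.52
 = 85.28

85.28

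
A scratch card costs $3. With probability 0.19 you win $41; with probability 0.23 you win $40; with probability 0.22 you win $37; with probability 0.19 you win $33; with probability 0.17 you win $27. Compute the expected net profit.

32.99

E[payout] = 41·0.19 + 40·0.23 + 37·0.22 + 33·0.19 + 27·0.17
 = 7.79 + 9.2 + 8.14 + 6.27 + 4.59
 = 35.99
Net = 35.99 - 3 = 32.99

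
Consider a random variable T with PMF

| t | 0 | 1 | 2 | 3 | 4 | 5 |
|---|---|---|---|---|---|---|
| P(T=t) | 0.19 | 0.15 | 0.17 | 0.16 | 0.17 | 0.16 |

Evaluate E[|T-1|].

E[|T-1|] = Σ |t-1|·P(T=t)
 = 1·0.19 + 0·0.15 + 1·0.17 + 2·0.16 + 3·0.17 + 4·0.16
 = 0.19 + 0 + 0.17 + 0.32 + 0.51 + 0.64
 = 1.83

1.83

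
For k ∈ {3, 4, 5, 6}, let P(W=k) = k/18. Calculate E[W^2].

E[W^2] = Σ w^2·P(W=w)
 = 9·1/6 + 16·2/9 + 25·5/18 + 36·1/3
 = 3/2 + 32/9 + 125/18 + 12
 = 24

24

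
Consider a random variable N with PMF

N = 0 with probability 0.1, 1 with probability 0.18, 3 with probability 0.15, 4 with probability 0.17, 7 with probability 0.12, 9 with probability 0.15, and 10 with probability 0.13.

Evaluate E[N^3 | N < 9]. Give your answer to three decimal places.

P(N < 9) = 0.1 + 0.18 + 0.15 + 0.17 + 0.12 = 0.72.
E[N^3 | N < 9] = [0·0.1 + 1·0.18 + 27·0.15 + 64·0.17 + 343·0.12] / 0.72
 = 56.27 / 0.72
 = 5627/72

78.153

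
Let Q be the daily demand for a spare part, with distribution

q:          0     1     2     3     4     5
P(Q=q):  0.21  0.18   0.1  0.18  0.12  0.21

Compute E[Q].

2.45

E[Q] = Σ q·P(Q=q)
 = 0·0.21 + 1·0.18 + 2·0.1 + 3·0.18 + 4·0.12 + 5·0.21
 = 0 + 0.18 + 0.2 + 0.54 + 0.48 + 1.05
 = 2.45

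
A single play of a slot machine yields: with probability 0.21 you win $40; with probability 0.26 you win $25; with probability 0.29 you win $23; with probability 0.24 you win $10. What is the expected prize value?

E[payout] = 40·0.21 + 25·0.26 + 23·0.29 + 10·0.24
 = 8.4 + 6.5 + 6.67 + 2.4
 = 23.97

23.97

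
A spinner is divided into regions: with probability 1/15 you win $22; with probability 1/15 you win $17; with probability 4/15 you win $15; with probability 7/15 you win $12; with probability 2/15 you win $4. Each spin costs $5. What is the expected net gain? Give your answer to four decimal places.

7.7333

E[payout] = 22·1/15 + 17·1/15 + 15·4/15 + 12·7/15 + 4·2/15
 = 22/15 + 17/15 + 4 + 28/5 + 8/15
 = 191/15
Net = 191/15 - 5 = 116/15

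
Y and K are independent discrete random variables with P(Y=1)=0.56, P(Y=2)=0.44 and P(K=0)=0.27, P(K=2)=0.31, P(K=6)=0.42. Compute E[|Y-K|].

E[|Y-K|] = Σ_y Σ_k |y-k| · P(Y=y)P(K=k)
 = 1·0.1512 + 1·0.1736 + 5·0.2352 + 2·0.1188 + 0·0.1364 + 4·0.1848
 = 0.1512 + 0.1736 + 1.176 + 0.2376 + 0 + 0.7392
 = 2.4776

2.4776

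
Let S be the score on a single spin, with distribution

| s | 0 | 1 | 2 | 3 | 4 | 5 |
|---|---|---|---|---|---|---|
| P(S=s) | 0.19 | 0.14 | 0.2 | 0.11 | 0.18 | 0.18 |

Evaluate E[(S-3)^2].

E[(S-3)^2] = Σ (s-3)^2·P(S=s)
 = 9·0.19 + 4·0.14 + 1·0.2 + 0·0.11 + 1·0.18 + 4·0.18
 = 1.71 + 0.56 + 0.2 + 0 + 0.18 + 0.72
 = 3.37

3.37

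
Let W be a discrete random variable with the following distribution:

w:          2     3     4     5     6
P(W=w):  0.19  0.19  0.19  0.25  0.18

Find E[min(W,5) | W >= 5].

P(W >= 5) = 0.25 + 0.18 = 0.43.
E[min(W,5) | W >= 5] = [5·0.25 + 5·0.18] / 0.43
 = 2.15 / 0.43
 = 5

5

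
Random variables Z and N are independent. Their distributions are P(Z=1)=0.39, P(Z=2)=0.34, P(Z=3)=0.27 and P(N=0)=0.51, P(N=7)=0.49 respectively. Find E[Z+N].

E[Z+N] = Σ_z Σ_n (z+n) · P(Z=z)P(N=n)
 = 1·0.1989 + 8·0.1911 + 2·0.1734 + 9·0.1666 + 3·0.1377 + 10·0.1323
 = 0.1989 + 1.5288 + 0.3468 + 1.4994 + 0.4131 + 1.323
 = 5.31

5.31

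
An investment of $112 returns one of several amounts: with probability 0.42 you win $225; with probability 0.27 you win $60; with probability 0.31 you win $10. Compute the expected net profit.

E[payout] = 225·0.42 + 60·0.27 + 10·0.31
 = 94.5 + 16.2 + 3.1
 = 113.8
Net = 113.8 - 112 = 1.8

1.8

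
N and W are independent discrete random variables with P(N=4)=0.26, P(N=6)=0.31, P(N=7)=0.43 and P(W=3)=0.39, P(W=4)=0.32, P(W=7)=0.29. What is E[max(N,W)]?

6.2261

E[max(N,W)] = Σ_n Σ_w max(n,w) · P(N=n)P(W=w)
 = 4·0.1014 + 4·0.0832 + 7·0.0754 + 6·0.1209 + 6·0.0992 + 7·0.0899 + 7·0.1677 + 7·0.1376 + 7·0.1247
 = 0.4056 + 0.3328 + 0.5278 + 0.7254 + 0.5952 + 0.6293 + 1.1739 + 0.9632 + 0.8729
 = 6.2261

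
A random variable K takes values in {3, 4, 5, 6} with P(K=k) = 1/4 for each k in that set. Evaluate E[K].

4.5

E[K] = Σ k·P(K=k)
 = 3·1/4 + 4·1/4 + 5·1/4 + 6·1/4
 = 3/4 + 1 + 5/4 + 3/2
 = 9/2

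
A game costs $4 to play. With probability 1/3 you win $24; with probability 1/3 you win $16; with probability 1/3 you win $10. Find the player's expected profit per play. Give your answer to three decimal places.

12.667

E[payout] = 24·1/3 + 16·1/3 + 10·1/3
 = 8 + 16/3 + 10/3
 = 50/3
Net = 50/3 - 4 = 38/3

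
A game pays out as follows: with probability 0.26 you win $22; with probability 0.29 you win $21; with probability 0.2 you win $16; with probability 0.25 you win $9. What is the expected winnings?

17.26

E[payout] = 22·0.26 + 21·0.29 + 16·0.2 + 9·0.25
 = 5.72 + 6.09 + 3.2 + 2.25
 = 17.26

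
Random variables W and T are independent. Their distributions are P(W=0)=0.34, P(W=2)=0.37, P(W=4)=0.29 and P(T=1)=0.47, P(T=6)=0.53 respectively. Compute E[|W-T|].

2.9156

E[|W-T|] = Σ_w Σ_t |w-t| · P(W=w)P(T=t)
 = 1·0.1598 + 6·0.1802 + 1·0.1739 + 4·0.1961 + 3·0.1363 + 2·0.1537
 = 0.1598 + 1.0812 + 0.1739 + 0.7844 + 0.4089 + 0.3074
 = 2.9156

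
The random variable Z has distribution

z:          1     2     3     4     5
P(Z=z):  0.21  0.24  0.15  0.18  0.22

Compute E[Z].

E[Z] = Σ z·P(Z=z)
 = 1·0.21 + 2·0.24 + 3·0.15 + 4·0.18 + 5·0.22
 = 0.21 + 0.48 + 0.45 + 0.72 + 1.1
 = 2.96

2.96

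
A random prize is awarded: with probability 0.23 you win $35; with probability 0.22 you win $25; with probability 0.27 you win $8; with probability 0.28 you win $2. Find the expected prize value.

E[payout] = 35·0.23 + 25·0.22 + 8·0.27 + 2·0.28
 = 8.05 + 5.5 + 2.16 + 0.56
 = 16.27

16.27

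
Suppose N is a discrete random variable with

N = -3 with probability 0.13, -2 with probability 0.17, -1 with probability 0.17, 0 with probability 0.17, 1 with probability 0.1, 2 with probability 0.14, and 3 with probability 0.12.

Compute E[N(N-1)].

3.92

E[N(N-1)] = Σ n(n-1)·P(N=n)
 = 12·0.13 + 6·0.17 + 2·0.17 + 0·0.17 + 0·0.1 + 2·0.14 + 6·0.12
 = 1.56 + 1.02 + 0.34 + 0 + 0 + 0.28 + 0.72
 = 3.92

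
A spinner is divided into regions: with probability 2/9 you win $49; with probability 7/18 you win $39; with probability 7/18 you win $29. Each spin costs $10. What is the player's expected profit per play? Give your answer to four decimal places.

27.3333

E[payout] = 49·2/9 + 39·7/18 + 29·7/18
 = 98/9 + 91/6 + 203/18
 = 112/3
Net = 112/3 - 10 = 82/3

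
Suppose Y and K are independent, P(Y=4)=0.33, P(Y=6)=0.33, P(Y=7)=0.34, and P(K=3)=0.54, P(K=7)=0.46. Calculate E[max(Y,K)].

E[max(Y,K)] = Σ_y Σ_k max(y,k) · P(Y=y)P(K=k)
 = 4·0.1782 + 7·0.1518 + 6·0.1782 + 7·0.1518 + 7·0.1836 + 7·0.1564
 = 0.7128 + 1.0626 + 1.0692 + 1.0626 + 1.2852 + 1.0948
 = 6.2872

6.2872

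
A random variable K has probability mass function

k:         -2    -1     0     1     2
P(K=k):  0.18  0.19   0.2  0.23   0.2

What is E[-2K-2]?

-2.16

E[-2K-2] = Σ (-2k-2)·P(K=k)
 = 2·0.18 + 0·0.19 + (-2)·0.2 + (-4)·0.23 + (-6)·0.2
 = 0.36 + 0 + (-0.4) + (-0.92) + (-1.2)
 = -2.16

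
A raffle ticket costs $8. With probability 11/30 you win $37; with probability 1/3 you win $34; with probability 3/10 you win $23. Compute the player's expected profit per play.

E[payout] = 37·11/30 + 34·1/3 + 23·3/10
 = 407/30 + 34/3 + 69/10
 = 159/5
Net = 159/5 - 8 = 119/5

23.8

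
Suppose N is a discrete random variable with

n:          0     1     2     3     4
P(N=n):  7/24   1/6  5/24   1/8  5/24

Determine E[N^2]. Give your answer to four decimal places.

5.4583

E[N^2] = Σ n^2·P(N=n)
 = 0·7/24 + 1·1/6 + 4·5/24 + 9·1/8 + 16·5/24
 = 0 + 1/6 + 5/6 + 9/8 + 10/3
 = 131/24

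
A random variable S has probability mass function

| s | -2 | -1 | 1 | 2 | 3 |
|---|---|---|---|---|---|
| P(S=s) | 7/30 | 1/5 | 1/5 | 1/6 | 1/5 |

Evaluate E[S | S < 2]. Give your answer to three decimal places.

P(S < 2) = 7/30 + 1/5 + 1/5 = 19/30.
E[S | S < 2] = [(-2)·7/30 + (-1)·1/5 + 1·1/5] / (19/30)
 = -7/15 / (19/30)
 = -14/19

-0.737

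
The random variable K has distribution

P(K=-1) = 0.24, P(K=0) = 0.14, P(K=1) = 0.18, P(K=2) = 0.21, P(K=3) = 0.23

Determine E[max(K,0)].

1.29

E[max(K,0)] = Σ max(k,0)·P(K=k)
 = 0·0.24 + 0·0.14 + 1·0.18 + 2·0.21 + 3·0.23
 = 0 + 0 + 0.18 + 0.42 + 0.69
 = 1.29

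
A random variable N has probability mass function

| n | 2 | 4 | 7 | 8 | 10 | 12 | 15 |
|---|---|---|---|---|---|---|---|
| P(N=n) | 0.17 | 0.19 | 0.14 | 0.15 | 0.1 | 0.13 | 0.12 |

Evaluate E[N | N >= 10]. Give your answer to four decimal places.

P(N >= 10) = 0.1 + 0.13 + 0.12 = 0.35.
E[N | N >= 10] = [10·0.1 + 12·0.13 + 15·0.12] / 0.35
 = 4.36 / 0.35
 = 436/35

12.4571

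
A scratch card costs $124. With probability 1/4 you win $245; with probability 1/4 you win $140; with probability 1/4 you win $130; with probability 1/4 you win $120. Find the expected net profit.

34.75

E[payout] = 245·1/4 + 140·1/4 + 130·1/4 + 120·1/4
 = 245/4 + 35 + 65/2 + 30
 = 635/4
Net = 635/4 - 124 = 139/4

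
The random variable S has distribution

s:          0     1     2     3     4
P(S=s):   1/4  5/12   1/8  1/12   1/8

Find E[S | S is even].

1.5

P(S is even) = 1/4 + 1/8 + 1/8 = 1/2.
E[S | S is even] = [0·1/4 + 2·1/8 + 4·1/8] / (1/2)
 = 3/4 / (1/2)
 = 3/2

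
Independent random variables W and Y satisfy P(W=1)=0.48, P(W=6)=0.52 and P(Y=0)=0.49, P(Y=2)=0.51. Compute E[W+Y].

4.62

E[W+Y] = Σ_w Σ_y (w+y) · P(W=w)P(Y=y)
 = 1·0.2352 + 3·0.2448 + 6·0.2548 + 8·0.2652
 = 0.2352 + 0.7344 + 1.5288 + 2.1216
 = 4.62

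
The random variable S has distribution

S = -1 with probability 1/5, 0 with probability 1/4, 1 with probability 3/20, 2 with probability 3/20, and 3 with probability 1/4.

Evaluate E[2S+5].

7

E[2S+5] = Σ (2s+5)·P(S=s)
 = 3·1/5 + 5·1/4 + 7·3/20 + 9·3/20 + 11·1/4
 = 3/5 + 5/4 + 21/20 + 27/20 + 11/4
 = 7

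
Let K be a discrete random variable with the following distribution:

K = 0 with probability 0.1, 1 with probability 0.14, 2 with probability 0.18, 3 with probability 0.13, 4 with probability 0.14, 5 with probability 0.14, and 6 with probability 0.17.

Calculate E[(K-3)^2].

E[(K-3)^2] = Σ (k-3)^2·P(K=k)
 = 9·0.1 + 4·0.14 + 1·0.18 + 0·0.13 + 1·0.14 + 4·0.14 + 9·0.17
 = 0.9 + 0.56 + 0.18 + 0 + 0.14 + 0.56 + 1.53
 = 3.87

3.87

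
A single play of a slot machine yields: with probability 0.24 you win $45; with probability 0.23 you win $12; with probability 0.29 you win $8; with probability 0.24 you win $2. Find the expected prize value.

E[payout] = 45·0.24 + 12·0.23 + 8·0.29 + 2·0.24
 = 10.8 + 2.76 + 2.32 + 0.48
 = 16.36

16.36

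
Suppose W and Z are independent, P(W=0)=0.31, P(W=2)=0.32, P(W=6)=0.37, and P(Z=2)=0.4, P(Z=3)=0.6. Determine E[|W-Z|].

E[|W-Z|] = Σ_w Σ_z |w-z| · P(W=w)P(Z=z)
 = 2·0.124 + 3·0.186 + 0·0.128 + 1·0.192 + 4·0.148 + 3·0.222
 = 0.248 + 0.558 + 0 + 0.192 + 0.592 + 0.666
 = 2.256

2.256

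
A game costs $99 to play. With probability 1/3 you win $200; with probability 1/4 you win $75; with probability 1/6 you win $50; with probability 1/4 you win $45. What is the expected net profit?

6

E[payout] = 200·1/3 + 75·1/4 + 50·1/6 + 45·1/4
 = 200/3 + 75/4 + 25/3 + 45/4
 = 105
Net = 105 - 99 = 6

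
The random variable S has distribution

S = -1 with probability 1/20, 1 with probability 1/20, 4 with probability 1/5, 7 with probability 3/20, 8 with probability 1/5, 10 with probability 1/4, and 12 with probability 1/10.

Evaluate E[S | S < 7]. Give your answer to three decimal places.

P(S < 7) = 1/20 + 1/20 + 1/5 = 3/10.
E[S | S < 7] = [(-1)·1/20 + 1·1/20 + 4·1/5] / (3/10)
 = 4/5 / (3/10)
 = 8/3

2.667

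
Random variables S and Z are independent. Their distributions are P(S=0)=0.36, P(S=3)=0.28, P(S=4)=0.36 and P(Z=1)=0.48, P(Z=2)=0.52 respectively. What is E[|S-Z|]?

1.8544

E[|S-Z|] = Σ_s Σ_z |s-z| · P(S=s)P(Z=z)
 = 1·0.1728 + 2·0.1872 + 2·0.1344 + 1·0.1456 + 3·0.1728 + 2·0.1872
 = 0.1728 + 0.3744 + 0.2688 + 0.1456 + 0.5184 + 0.3744
 = 1.8544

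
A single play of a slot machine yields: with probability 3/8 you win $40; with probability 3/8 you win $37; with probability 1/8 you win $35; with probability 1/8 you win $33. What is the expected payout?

37.375

E[payout] = 40·3/8 + 37·3/8 + 35·1/8 + 33·1/8
 = 15 + 111/8 + 35/8 + 33/8
 = 299/8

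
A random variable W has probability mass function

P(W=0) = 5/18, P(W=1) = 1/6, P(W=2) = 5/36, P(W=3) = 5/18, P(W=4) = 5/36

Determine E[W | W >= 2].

P(W >= 2) = 5/36 + 5/18 + 5/36 = 5/9.
E[W | W >= 2] = [2·5/36 + 3·5/18 + 4·5/36] / (5/9)
 = 5/3 / (5/9)
 = 3

3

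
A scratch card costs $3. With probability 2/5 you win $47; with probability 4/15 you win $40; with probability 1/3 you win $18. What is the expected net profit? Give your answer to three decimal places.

E[payout] = 47·2/5 + 40·4/15 + 18·1/3
 = 94/5 + 32/3 + 6
 = 532/15
Net = 532/15 - 3 = 487/15

32.467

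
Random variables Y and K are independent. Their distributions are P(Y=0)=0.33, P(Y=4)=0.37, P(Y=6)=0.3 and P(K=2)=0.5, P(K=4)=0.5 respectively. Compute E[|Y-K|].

E[|Y-K|] = Σ_y Σ_k |y-k| · P(Y=y)P(K=k)
 = 2·0.165 + 4·0.165 + 2·0.185 + 0·0.185 + 4·0.15 + 2·0.15
 = 0.33 + 0.66 + 0.37 + 0 + 0.6 + 0.3
 = 2.26

2.26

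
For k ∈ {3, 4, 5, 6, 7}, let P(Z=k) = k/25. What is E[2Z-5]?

5.8

E[2Z-5] = Σ (2z-5)·P(Z=z)
 = 1·3/25 + 3·4/25 + 5·1/5 + 7·6/25 + 9·7/25
 = 3/25 + 12/25 + 1 + 42/25 + 63/25
 = 29/5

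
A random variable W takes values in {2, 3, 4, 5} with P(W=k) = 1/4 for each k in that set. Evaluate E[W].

E[W] = Σ w·P(W=w)
 = 2·1/4 + 3·1/4 + 4·1/4 + 5·1/4
 = 1/2 + 3/4 + 1 + 5/4
 = 7/2

3.5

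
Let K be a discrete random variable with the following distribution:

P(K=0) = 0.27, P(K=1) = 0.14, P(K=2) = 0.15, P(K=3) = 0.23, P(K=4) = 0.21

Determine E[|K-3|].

1.45

E[|K-3|] = Σ |k-3|·P(K=k)
 = 3·0.27 + 2·0.14 + 1·0.15 + 0·0.23 + 1·0.21
 = 0.81 + 0.28 + 0.15 + 0 + 0.21
 = 1.45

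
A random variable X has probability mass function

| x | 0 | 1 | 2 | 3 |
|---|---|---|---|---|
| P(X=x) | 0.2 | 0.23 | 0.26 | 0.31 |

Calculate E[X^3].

10.68

E[X^3] = Σ x^3·P(X=x)
 = 0·0.2 + 1·0.23 + 8·0.26 + 27·0.31
 = 0 + 0.23 + 2.08 + 8.37
 = 10.68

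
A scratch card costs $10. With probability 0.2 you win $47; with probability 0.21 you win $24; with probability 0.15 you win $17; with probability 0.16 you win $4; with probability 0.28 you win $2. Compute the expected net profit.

8.19

E[payout] = 47·0.2 + 24·0.21 + 17·0.15 + 4·0.16 + 2·0.28
 = 9.4 + 5.04 + 2.55 + 0.64 + 0.56
 = 18.19
Net = 18.19 - 10 = 8.19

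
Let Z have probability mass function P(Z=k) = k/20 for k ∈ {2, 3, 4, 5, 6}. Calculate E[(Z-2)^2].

8

E[(Z-2)^2] = Σ (z-2)^2·P(Z=z)
 = 0·1/10 + 1·3/20 + 4·1/5 + 9·1/4 + 16·3/10
 = 0 + 3/20 + 4/5 + 9/4 + 24/5
 = 8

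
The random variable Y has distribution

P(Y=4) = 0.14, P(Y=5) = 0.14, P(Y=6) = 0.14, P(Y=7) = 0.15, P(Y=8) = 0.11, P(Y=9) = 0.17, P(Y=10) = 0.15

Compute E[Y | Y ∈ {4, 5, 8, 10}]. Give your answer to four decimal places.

P(Y ∈ {4, 5, 8, 10}) = 0.14 + 0.14 + 0.11 + 0.15 = 0.54.
E[Y | Y ∈ {4, 5, 8, 10}] = [4·0.14 + 5·0.14 + 8·0.11 + 10·0.15] / 0.54
 = 3.64 / 0.54
 = 182/27

6.7407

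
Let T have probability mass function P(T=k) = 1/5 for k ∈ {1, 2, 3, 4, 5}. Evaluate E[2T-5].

E[2T-5] = Σ (2t-5)·P(T=t)
 = (-3)·1/5 + (-1)·1/5 + 1·1/5 + 3·1/5 + 5·1/5
 = (-3/5) + (-1/5) + 1/5 + 3/5 + 1
 = 1

1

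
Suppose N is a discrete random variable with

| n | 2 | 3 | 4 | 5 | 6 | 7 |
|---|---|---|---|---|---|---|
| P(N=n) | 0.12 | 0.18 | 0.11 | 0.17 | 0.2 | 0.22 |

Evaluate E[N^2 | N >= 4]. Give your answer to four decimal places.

P(N >= 4) = 0.11 + 0.17 + 0.2 + 0.22 = 0.7.
E[N^2 | N >= 4] = [16·0.11 + 25·0.17 + 36·0.2 + 49·0.22] / 0.7
 = 23.99 / 0.7
 = 2399/70

34.2714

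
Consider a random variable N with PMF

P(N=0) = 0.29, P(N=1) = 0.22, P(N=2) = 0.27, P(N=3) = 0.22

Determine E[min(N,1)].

0.71

E[min(N,1)] = Σ min(n,1)·P(N=n)
 = 0·0.29 + 1·0.22 + 1·0.27 + 1·0.22
 = 0 + 0.22 + 0.27 + 0.22
 = 0.71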